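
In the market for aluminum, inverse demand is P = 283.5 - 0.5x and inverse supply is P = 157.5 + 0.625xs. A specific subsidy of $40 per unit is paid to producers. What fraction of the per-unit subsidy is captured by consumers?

Consumer share = 4/9

Pre-subsidy: 283.5 - 0.5x = 157.5 + 0.625x gives x* = 112 and P* = 227.5.
With the subsidy, sellers receive Ps = Pb + 40 for each unit, where Pb is the price buyers pay.
On the curves, Pb = 283.5 - 0.5x and Ps = 157.5 + 0.625x; the wedge Ps − Pb = 40 gives 157.5 + 0.625x − (283.5 - 0.5x) = 40, so x' = 1328/9.
Then Pb = 283.5 − 0.5·(1328/9) = 3775/18 and Ps = 157.5 + 0.625·(1328/9) = 4495/18.
Buyers' price falls by P* − Pb = 227.5 − 3775/18 = 160/9; sellers' price rises by Ps − P* = 4495/18 − 227.5 = 200/9.
So consumers capture (160/9)/40 = 4/9 of each unit of subsidy.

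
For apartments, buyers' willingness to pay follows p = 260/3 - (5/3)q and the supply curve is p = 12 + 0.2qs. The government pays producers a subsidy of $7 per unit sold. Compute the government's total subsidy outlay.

Pre-subsidy: 260/3 - (5/3)q = 12 + 0.2q gives q* = 40 and p* = 20.
With the subsidy, sellers receive ps = pb + 7 for each unit, where pb is the price buyers pay.
On the curves, pb = 260/3 - (5/3)q and ps = 12 + 0.2q; the wedge ps − pb = 7 gives 12 + 0.2q − (260/3 - (5/3)q) = 7, so q' = 43.75.
Then pb = 260/3 − (5/3)·43.75 = 13.75 and ps = 12 + 0.2·43.75 = 20.75.
Government outlay = subsidy × quantity = 7 × 43.75 = 306.25.

Government cost = $306.25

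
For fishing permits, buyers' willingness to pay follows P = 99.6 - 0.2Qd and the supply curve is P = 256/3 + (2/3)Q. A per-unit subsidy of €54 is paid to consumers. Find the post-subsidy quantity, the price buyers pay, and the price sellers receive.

Pre-subsidy: 99.6 - 0.2Q = 256/3 + (2/3)Q gives Q* = 214/13 and P* = 1252/13.
With the rebate, buyers effectively pay Pb = Ps − 54, where Ps is the price sellers receive.
On the curves, Pb = 99.6 - 0.2Q and Ps = 256/3 + (2/3)Q; the wedge Ps − Pb = 54 gives 256/3 + (2/3)Q − (99.6 - 0.2Q) = 54, so Q' = 1024/13.
Then Pb = 99.6 − 0.2·(1024/13) = 1090/13 and Ps = 256/3 + (2/3)·(1024/13) = 1792/13.

Q' = 1024/13; buyers pay 1090/13; sellers receive 1792/13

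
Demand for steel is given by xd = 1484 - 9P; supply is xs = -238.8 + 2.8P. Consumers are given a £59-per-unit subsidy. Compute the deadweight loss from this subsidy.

Deadweight loss = £3717

Pre-subsidy: 1484 - 9P = -238.8 + 2.8P gives P* = 146, x* = 170.
With the rebate, buyers effectively pay Pb = Ps − 59, where Ps is the price sellers receive.
Demand in terms of Ps becomes xd = 1484 − 9(Ps − 59) = 2015 - 9Ps. Setting this equal to supply: 2015 - 9Ps = -238.8 + 2.8Ps, so Ps = 191.
Buyers pay Pb = 191 − 59 = 132; x' = -238.8 + 2.8·191 = 296.
The subsidy expands output by 296 − 170 = 126 past the efficient level; on those units the gap between marginal cost and willingness to pay runs from 0 up to 59.
DWL = ½ × 59 × 126 = 3717.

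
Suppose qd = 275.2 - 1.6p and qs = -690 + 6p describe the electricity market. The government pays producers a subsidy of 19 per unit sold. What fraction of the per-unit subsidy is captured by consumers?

Pre-subsidy: 275.2 - 1.6p = -690 + 6p gives p* = 127, q* = 72.
With the subsidy, sellers receive ps = pb + 19 for each unit, where pb is the price buyers pay.
Supply in terms of pb becomes qs = -690 + 6(pb + 19) = -576 + 6pb. Setting this equal to demand: 275.2 - 1.6pb = -576 + 6pb, so pb = 112.
Sellers receive ps = 112 + 19 = 131; q' = 275.2 − 1.6·112 = 96.
Buyers' price falls by p* − pb = 127 − 112 = 15; sellers' price rises by ps − p* = 131 − 127 = 4.
So consumers capture 15/19 = 15/19 of each unit of subsidy.

Consumer share = 15/19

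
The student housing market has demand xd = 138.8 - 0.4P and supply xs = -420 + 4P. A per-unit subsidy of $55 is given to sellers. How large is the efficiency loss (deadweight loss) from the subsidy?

Deadweight loss = $550

Pre-subsidy: 138.8 - 0.4P = -420 + 4P gives P* = 127, x* = 88.
With the subsidy, sellers receive Ps = Pb + 55 for each unit, where Pb is the price buyers pay.
Supply in terms of Pb becomes xs = -420 + 4(Pb + 55) = -200 + 4Pb. Setting this equal to demand: 138.8 - 0.4Pb = -200 + 4Pb, so Pb = 77.
Sellers receive Ps = 77 + 55 = 132; x' = 138.8 − 0.4·77 = 108.
The subsidy expands output by 108 − 88 = 20 past the efficient level; on those units the gap between marginal cost and willingness to pay runs from 0 up to 55.
DWL = ½ × 55 × 20 = 550.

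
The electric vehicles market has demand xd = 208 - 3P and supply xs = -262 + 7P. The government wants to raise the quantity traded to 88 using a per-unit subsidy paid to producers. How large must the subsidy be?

At x = 88, invert demand for the buyer price: Pb = (208 − 88)/3 = 40; invert supply for the seller price: Ps = (88 − (-262))/7 = 50.
The subsidy must fill the gap: s = Ps − Pb = 50 − 40 = 10.

Required subsidy s = 10 per unit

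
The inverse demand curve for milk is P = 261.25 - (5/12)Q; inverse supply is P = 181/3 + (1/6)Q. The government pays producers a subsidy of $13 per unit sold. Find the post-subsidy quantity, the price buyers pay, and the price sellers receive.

Pre-subsidy: 261.25 - (5/12)Q = 181/3 + (1/6)Q gives Q* = 2411/7 and P* = 4945/42.
With the subsidy, sellers receive Ps = Pb + 13 for each unit, where Pb is the price buyers pay.
On the curves, Pb = 261.25 - (5/12)Q and Ps = 181/3 + (1/6)Q; the wedge Ps − Pb = 13 gives 181/3 + (1/6)Q − (261.25 - (5/12)Q) = 13, so Q' = 2567/7.
Then Pb = 261.25 − (5/12)·(2567/7) = 4555/42 and Ps = 181/3 + (1/6)·(2567/7) = 5101/42.

Q' = 2567/7; buyers pay 4555/42; sellers receive 5101/42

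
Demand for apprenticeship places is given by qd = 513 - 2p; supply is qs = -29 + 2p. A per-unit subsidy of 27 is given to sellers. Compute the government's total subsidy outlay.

Pre-subsidy: 513 - 2p = -29 + 2p gives p* = 135.5, q* = 242.
With the subsidy, sellers receive ps = pb + 27 for each unit, where pb is the price buyers pay.
Supply in terms of pb becomes qs = -29 + 2(pb + 27) = 25 + 2pb. Setting this equal to demand: 513 - 2pb = 25 + 2pb, so pb = 122.
Sellers receive ps = 122 + 27 = 149; q' = 513 − 2·122 = 269.
Government outlay = subsidy × quantity = 27 × 269 = 7263.

Government cost = 7263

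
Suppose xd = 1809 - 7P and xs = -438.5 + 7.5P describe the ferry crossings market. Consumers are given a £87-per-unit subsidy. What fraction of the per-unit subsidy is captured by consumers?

Pre-subsidy: 1809 - 7P = -438.5 + 7.5P gives P* = 155, x* = 724.
With the rebate, buyers effectively pay Pb = Ps − 87, where Ps is the price sellers receive.
Demand in terms of Ps becomes xd = 1809 − 7(Ps − 87) = 2418 - 7Ps. Setting this equal to supply: 2418 - 7Ps = -438.5 + 7.5Ps, so Ps = 197.
Buyers pay Pb = 197 − 87 = 110; x' = -438.5 + 7.5·197 = 1039.
Buyers' price falls by P* − Pb = 155 − 110 = 45; sellers' price rises by Ps − P* = 197 − 155 = 42.
So consumers capture 45/87 = 15/29 of each unit of subsidy.

Consumer share = 15/29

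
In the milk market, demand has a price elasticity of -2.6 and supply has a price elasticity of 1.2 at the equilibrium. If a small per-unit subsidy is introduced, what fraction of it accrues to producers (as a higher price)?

Producer share = 13/19

For a small subsidy around the equilibrium, the benefit split depends on the relative slopes, which at a point are proportional to the elasticities.
Buyer share = εs/(εs + |εd|) = 1.2/(1.2 + 2.6) = 6/19; seller share = |εd|/(εs + |εd|) = 13/19.
So producers capture 13/19 of the subsidy.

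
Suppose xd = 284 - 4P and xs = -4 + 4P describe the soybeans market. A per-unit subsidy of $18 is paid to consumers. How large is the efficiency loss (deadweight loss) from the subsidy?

Pre-subsidy: 284 - 4P = -4 + 4P gives P* = 36, x* = 140.
With the rebate, buyers effectively pay Pb = Ps − 18, where Ps is the price sellers receive.
Demand in terms of Ps becomes xd = 284 − 4(Ps − 18) = 356 - 4Ps. Setting this equal to supply: 356 - 4Ps = -4 + 4Ps, so Ps = 45.
Buyers pay Pb = 45 − 18 = 27; x' = -4 + 4·45 = 176.
The subsidy expands output by 176 − 140 = 36 past the efficient level; on those units the gap between marginal cost and willingness to pay runs from 0 up to 18.
DWL = ½ × 18 × 36 = 324.

Deadweight loss = $324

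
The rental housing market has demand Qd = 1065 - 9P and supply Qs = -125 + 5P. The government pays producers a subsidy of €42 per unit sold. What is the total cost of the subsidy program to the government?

Government cost = €18270

Pre-subsidy: 1065 - 9P = -125 + 5P gives P* = 85, Q* = 300.
With the subsidy, sellers receive Ps = Pb + 42 for each unit, where Pb is the price buyers pay.
Supply in terms of Pb becomes Qs = -125 + 5(Pb + 42) = 85 + 5Pb. Setting this equal to demand: 1065 - 9Pb = 85 + 5Pb, so Pb = 70.
Sellers receive Ps = 70 + 42 = 112; Q' = 1065 − 9·70 = 435.
Government outlay = subsidy × quantity = 42 × 435 = 18270.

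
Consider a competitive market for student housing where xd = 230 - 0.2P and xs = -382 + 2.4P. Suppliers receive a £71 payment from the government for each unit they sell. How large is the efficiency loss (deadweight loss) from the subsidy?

Deadweight loss = 30246/65

Pre-subsidy: 230 - 0.2P = -382 + 2.4P gives P* = 3060/13, x* = 2378/13.
With the subsidy, sellers receive Ps = Pb + 71 for each unit, where Pb is the price buyers pay.
Supply in terms of Pb becomes xs = -382 + 2.4(Pb + 71) = -211.6 + 2.4Pb. Setting this equal to demand: 230 - 0.2Pb = -211.6 + 2.4Pb, so Pb = 2208/13.
Sellers receive Ps = 2208/13 + 71 = 3131/13; x' = 230 − 0.2·(2208/13) = 12742/65.
The subsidy expands output by 12742/65 − 2378/13 = 852/65 past the efficient level; on those units the gap between marginal cost and willingness to pay runs from 0 up to 71.
DWL = ½ × 71 × 852/65 = 30246/65.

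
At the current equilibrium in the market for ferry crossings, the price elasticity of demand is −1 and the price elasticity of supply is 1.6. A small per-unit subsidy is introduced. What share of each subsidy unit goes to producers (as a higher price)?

Producer share = 5/13

For a small subsidy around the equilibrium, the benefit split depends on the relative slopes, which at a point are proportional to the elasticities.
Buyer share = εs/(εs + |εd|) = 1.6/(1.6 + 1) = 8/13; seller share = |εd|/(εs + |εd|) = 5/13.
So producers capture 5/13 of the subsidy.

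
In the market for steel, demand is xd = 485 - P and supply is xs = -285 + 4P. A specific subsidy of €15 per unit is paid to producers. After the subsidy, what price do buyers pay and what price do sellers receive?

Buyers pay €142; sellers receive €157

Pre-subsidy: 485 - P = -285 + 4P gives P* = 154, x* = 331.
With the subsidy, sellers receive Ps = Pb + 15 for each unit, where Pb is the price buyers pay.
Supply in terms of Pb becomes xs = -285 + 4(Pb + 15) = -225 + 4Pb. Setting this equal to demand: 485 - Pb = -225 + 4Pb, so Pb = 142.
Sellers receive Ps = 142 + 15 = 157; x' = 485 − 1·142 = 343.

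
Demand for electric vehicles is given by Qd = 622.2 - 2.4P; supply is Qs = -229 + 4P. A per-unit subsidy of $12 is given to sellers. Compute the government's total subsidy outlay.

Government cost = $3852

Pre-subsidy: 622.2 - 2.4P = -229 + 4P gives P* = 133, Q* = 303.
With the subsidy, sellers receive Ps = Pb + 12 for each unit, where Pb is the price buyers pay.
Supply in terms of Pb becomes Qs = -229 + 4(Pb + 12) = -181 + 4Pb. Setting this equal to demand: 622.2 - 2.4Pb = -181 + 4Pb, so Pb = 125.5.
Sellers receive Ps = 125.5 + 12 = 137.5; Q' = 622.2 − 2.4·125.5 = 321.
Government outlay = subsidy × quantity = 12 × 321 = 3852.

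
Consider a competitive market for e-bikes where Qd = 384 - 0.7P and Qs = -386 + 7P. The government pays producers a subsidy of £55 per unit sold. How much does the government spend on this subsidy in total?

Government cost = £19195

Pre-subsidy: 384 - 0.7P = -386 + 7P gives P* = 100, Q* = 314.
With the subsidy, sellers receive Ps = Pb + 55 for each unit, where Pb is the price buyers pay.
Supply in terms of Pb becomes Qs = -386 + 7(Pb + 55) = -1 + 7Pb. Setting this equal to demand: 384 - 0.7Pb = -1 + 7Pb, so Pb = 50.
Sellers receive Ps = 50 + 55 = 105; Q' = 384 − 0.7·50 = 349.
Government outlay = subsidy × quantity = 55 × 349 = 19195.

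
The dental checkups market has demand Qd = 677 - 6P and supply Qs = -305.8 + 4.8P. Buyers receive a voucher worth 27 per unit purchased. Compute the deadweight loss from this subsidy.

Pre-subsidy: 677 - 6P = -305.8 + 4.8P gives P* = 91, Q* = 131.
With the rebate, buyers effectively pay Pb = Ps − 27, where Ps is the price sellers receive.
Demand in terms of Ps becomes Qd = 677 − 6(Ps − 27) = 839 - 6Ps. Setting this equal to supply: 839 - 6Ps = -305.8 + 4.8Ps, so Ps = 106.
Buyers pay Pb = 106 − 27 = 79; Q' = -305.8 + 4.8·106 = 203.
The subsidy expands output by 203 − 131 = 72 past the efficient level; on those units the gap between marginal cost and willingness to pay runs from 0 up to 27.
DWL = ½ × 27 × 72 = 972.

Deadweight loss = 972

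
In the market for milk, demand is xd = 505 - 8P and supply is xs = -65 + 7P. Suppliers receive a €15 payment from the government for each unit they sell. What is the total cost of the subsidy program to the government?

Pre-subsidy: 505 - 8P = -65 + 7P gives P* = 38, x* = 201.
With the subsidy, sellers receive Ps = Pb + 15 for each unit, where Pb is the price buyers pay.
Supply in terms of Pb becomes xs = -65 + 7(Pb + 15) = 40 + 7Pb. Setting this equal to demand: 505 - 8Pb = 40 + 7Pb, so Pb = 31.
Sellers receive Ps = 31 + 15 = 46; x' = 505 − 8·31 = 257.
Government outlay = subsidy × quantity = 15 × 257 = 3855.

Government cost = €3855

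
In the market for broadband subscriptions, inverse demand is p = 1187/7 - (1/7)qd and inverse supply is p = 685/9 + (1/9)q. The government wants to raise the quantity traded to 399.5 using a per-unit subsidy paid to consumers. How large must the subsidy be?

Required subsidy s = 8 per unit

At q = 399.5, from the demand curve buyers pay pb = 1187/7 − (1/7)·399.5 = 112.5; from the supply curve sellers need ps = 685/9 + (1/9)·399.5 = 120.5.
The subsidy must fill the gap: s = ps − pb = 120.5 − 112.5 = 8.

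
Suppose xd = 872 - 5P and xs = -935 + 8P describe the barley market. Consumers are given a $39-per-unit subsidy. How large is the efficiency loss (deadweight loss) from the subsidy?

Pre-subsidy: 872 - 5P = -935 + 8P gives P* = 139, x* = 177.
With the rebate, buyers effectively pay Pb = Ps − 39, where Ps is the price sellers receive.
Demand in terms of Ps becomes xd = 872 − 5(Ps − 39) = 1067 - 5Ps. Setting this equal to supply: 1067 - 5Ps = -935 + 8Ps, so Ps = 154.
Buyers pay Pb = 154 − 39 = 115; x' = -935 + 8·154 = 297.
The subsidy expands output by 297 − 177 = 120 past the efficient level; on those units the gap between marginal cost and willingness to pay runs from 0 up to 39.
DWL = ½ × 39 × 120 = 2340.

Deadweight loss = $2340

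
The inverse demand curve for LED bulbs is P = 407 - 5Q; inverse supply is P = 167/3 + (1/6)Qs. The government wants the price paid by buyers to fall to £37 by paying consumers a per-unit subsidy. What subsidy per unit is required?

At a buyer price of 37, quantity demanded is 81.4 − 0.2·37 = 74.
Sellers supply 74 only when they receive Ps = 167/3 + (1/6)·74 = 68.
s = Ps − Pb = 68 − 37 = 31.

Required subsidy s = £31 per unit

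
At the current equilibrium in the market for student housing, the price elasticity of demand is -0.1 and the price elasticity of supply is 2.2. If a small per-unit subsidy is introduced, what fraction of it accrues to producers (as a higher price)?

For a small subsidy around the equilibrium, the benefit split depends on the relative slopes, which at a point are proportional to the elasticities.
Buyer share = εs/(εs + |εd|) = 2.2/(2.2 + 0.1) = 22/23; seller share = |εd|/(εs + |εd|) = 1/23.
So producers capture 1/23 of the subsidy.

Producer share = 1/23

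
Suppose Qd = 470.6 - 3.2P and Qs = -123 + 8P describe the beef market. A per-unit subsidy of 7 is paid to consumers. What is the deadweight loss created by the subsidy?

Pre-subsidy: 470.6 - 3.2P = -123 + 8P gives P* = 53, Q* = 301.
With the rebate, buyers effectively pay Pb = Ps − 7, where Ps is the price sellers receive.
Demand in terms of Ps becomes Qd = 470.6 − 3.2(Ps − 7) = 493 - 3.2Ps. Setting this equal to supply: 493 - 3.2Ps = -123 + 8Ps, so Ps = 55.
Buyers pay Pb = 55 − 7 = 48; Q' = -123 + 8·55 = 317.
The subsidy expands output by 317 − 301 = 16 past the efficient level; on those units the gap between marginal cost and willingness to pay runs from 0 up to 7.
DWL = ½ × 7 × 16 = 56.

Deadweight loss = 56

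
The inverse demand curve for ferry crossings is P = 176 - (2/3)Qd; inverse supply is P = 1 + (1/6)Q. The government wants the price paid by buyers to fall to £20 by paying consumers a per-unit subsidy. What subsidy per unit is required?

At a buyer price of 20, quantity demanded is 264 − 1.5·20 = 234.
Sellers supply 234 only when they receive Ps = 1 + (1/6)·234 = 40.
s = Ps − Pb = 40 − 20 = 20.

Required subsidy s = £20 per unit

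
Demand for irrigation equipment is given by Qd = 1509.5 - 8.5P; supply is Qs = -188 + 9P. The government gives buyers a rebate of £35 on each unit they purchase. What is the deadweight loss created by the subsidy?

Deadweight loss = £2677.5

Pre-subsidy: 1509.5 - 8.5P = -188 + 9P gives P* = 97, Q* = 685.
With the rebate, buyers effectively pay Pb = Ps − 35, where Ps is the price sellers receive.
Demand in terms of Ps becomes Qd = 1509.5 − 8.5(Ps − 35) = 1807 - 8.5Ps. Setting this equal to supply: 1807 - 8.5Ps = -188 + 9Ps, so Ps = 114.
Buyers pay Pb = 114 − 35 = 79; Q' = -188 + 9·114 = 838.
The subsidy expands output by 838 − 685 = 153 past the efficient level; on those units the gap between marginal cost and willingness to pay runs from 0 up to 35.
DWL = ½ × 35 × 153 = 2677.5.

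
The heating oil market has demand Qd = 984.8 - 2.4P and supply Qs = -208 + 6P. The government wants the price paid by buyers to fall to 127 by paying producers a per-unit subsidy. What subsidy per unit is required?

Required subsidy s = 21 per unit

At a buyer price of 127, quantity demanded is 984.8 − 2.4·127 = 680.
Sellers supply 680 only when they receive Ps with -208 + 6·Ps = 680, i.e. Ps = 148.
s = Ps − Pb = 148 − 127 = 21.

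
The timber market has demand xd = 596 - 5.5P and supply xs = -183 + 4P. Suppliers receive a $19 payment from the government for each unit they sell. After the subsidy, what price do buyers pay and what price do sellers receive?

Pre-subsidy: 596 - 5.5P = -183 + 4P gives P* = 82, x* = 145.
With the subsidy, sellers receive Ps = Pb + 19 for each unit, where Pb is the price buyers pay.
Supply in terms of Pb becomes xs = -183 + 4(Pb + 19) = -107 + 4Pb. Setting this equal to demand: 596 - 5.5Pb = -107 + 4Pb, so Pb = 74.
Sellers receive Ps = 74 + 19 = 93; x' = 596 − 5.5·74 = 189.

Buyers pay $74; sellers receive $93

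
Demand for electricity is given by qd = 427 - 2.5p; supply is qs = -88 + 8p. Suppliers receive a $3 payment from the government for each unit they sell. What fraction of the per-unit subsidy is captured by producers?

Pre-subsidy: 427 - 2.5p = -88 + 8p gives p* = 1030/21, q* = 6392/21.
With the subsidy, sellers receive ps = pb + 3 for each unit, where pb is the price buyers pay.
Supply in terms of pb becomes qs = -88 + 8(pb + 3) = -64 + 8pb. Setting this equal to demand: 427 - 2.5pb = -64 + 8pb, so pb = 982/21.
Sellers receive ps = 982/21 + 3 = 1045/21; q' = 427 − 2.5·(982/21) = 6512/21.
Buyers' price falls by p* − pb = 1030/21 − 982/21 = 16/7; sellers' price rises by ps − p* = 1045/21 − 1030/21 = 5/7.
So producers capture (5/7)/3 = 5/21 of each unit of subsidy.

Producer share = 5/21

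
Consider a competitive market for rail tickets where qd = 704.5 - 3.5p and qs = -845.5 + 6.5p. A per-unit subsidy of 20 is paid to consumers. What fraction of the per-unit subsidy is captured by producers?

Pre-subsidy: 704.5 - 3.5p = -845.5 + 6.5p gives p* = 155, q* = 162.
With the rebate, buyers effectively pay pb = ps − 20, where ps is the price sellers receive.
Demand in terms of ps becomes qd = 704.5 − 3.5(ps − 20) = 774.5 - 3.5ps. Setting this equal to supply: 774.5 - 3.5ps = -845.5 + 6.5ps, so ps = 162.
Buyers pay pb = 162 − 20 = 142; q' = -845.5 + 6.5·162 = 207.5.
Buyers' price falls by p* − pb = 155 − 142 = 13; sellers' price rises by ps − p* = 162 − 155 = 7.
So producers capture 7/20 = 0.35 of each unit of subsidy.

Producer share = 0.35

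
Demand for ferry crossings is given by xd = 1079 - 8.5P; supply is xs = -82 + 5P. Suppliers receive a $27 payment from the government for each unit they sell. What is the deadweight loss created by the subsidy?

Pre-subsidy: 1079 - 8.5P = -82 + 5P gives P* = 86, x* = 348.
With the subsidy, sellers receive Ps = Pb + 27 for each unit, where Pb is the price buyers pay.
Supply in terms of Pb becomes xs = -82 + 5(Pb + 27) = 53 + 5Pb. Setting this equal to demand: 1079 - 8.5Pb = 53 + 5Pb, so Pb = 76.
Sellers receive Ps = 76 + 27 = 103; x' = 1079 − 8.5·76 = 433.
The subsidy expands output by 433 − 348 = 85 past the efficient level; on those units the gap between marginal cost and willingness to pay runs from 0 up to 27.
DWL = ½ × 27 × 85 = 1147.5.

Deadweight loss = $1147.5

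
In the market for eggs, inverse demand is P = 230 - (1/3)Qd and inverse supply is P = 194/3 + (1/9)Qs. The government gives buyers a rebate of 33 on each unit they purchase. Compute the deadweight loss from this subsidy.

Pre-subsidy: 230 - (1/3)Q = 194/3 + (1/9)Q gives Q* = 372 and P* = 106.
With the rebate, buyers effectively pay Pb = Ps − 33, where Ps is the price sellers receive.
On the curves, Pb = 230 - (1/3)Q and Ps = 194/3 + (1/9)Q; the wedge Ps − Pb = 33 gives 194/3 + (1/9)Q − (230 - (1/3)Q) = 33, so Q' = 446.25.
Then Pb = 230 − (1/3)·446.25 = 81.25 and Ps = 194/3 + (1/9)·446.25 = 114.25.
The subsidy expands output by 446.25 − 372 = 74.25 past the efficient level; on those units the gap between marginal cost and willingness to pay runs from 0 up to 33.
DWL = ½ × 33 × 74.25 = 1225.125.

Deadweight loss = 1225.125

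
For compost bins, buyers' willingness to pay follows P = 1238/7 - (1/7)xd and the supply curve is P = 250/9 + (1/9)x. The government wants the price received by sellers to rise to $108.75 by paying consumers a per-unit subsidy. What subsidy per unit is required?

At a seller price of 108.75, quantity supplied is -250 + 9·108.75 = 728.75.
Buyers absorb 728.75 only when they pay Pb = 1238/7 − (1/7)·728.75 = 72.75.
s = Ps − Pb = 108.75 − 72.75 = 36.

Required subsidy s = $36 per unit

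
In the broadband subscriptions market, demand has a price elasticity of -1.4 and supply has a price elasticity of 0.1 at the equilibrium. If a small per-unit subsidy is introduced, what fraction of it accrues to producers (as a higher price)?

For a small subsidy around the equilibrium, the benefit split depends on the relative slopes, which at a point are proportional to the elasticities.
Buyer share = εs/(εs + |εd|) = 0.1/(0.1 + 1.4) = 1/15; seller share = |εd|/(εs + |εd|) = 14/15.
So producers capture 14/15 of the subsidy.

Producer share = 14/15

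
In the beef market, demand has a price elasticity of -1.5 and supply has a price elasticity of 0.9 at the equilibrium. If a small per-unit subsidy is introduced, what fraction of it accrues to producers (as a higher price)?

For a small subsidy around the equilibrium, the benefit split depends on the relative slopes, which at a point are proportional to the elasticities.
Buyer share = εs/(εs + |εd|) = 0.9/(0.9 + 1.5) = 0.375; seller share = |εd|/(εs + |εd|) = 0.625.
So producers capture 0.625 of the subsidy.

Producer share = 0.625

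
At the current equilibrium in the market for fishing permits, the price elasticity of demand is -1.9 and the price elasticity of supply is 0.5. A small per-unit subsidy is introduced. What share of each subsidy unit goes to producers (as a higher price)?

For a small subsidy around the equilibrium, the benefit split depends on the relative slopes, which at a point are proportional to the elasticities.
Buyer share = εs/(εs + |εd|) = 0.5/(0.5 + 1.9) = 5/24; seller share = |εd|/(εs + |εd|) = 19/24.
So producers capture 19/24 of the subsidy.

Producer share = 19/24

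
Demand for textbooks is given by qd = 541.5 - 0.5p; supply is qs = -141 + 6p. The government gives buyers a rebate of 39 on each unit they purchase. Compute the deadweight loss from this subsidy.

Deadweight loss = 351

Pre-subsidy: 541.5 - 0.5p = -141 + 6p gives p* = 105, q* = 489.
With the rebate, buyers effectively pay pb = ps − 39, where ps is the price sellers receive.
Demand in terms of ps becomes qd = 541.5 − 0.5(ps − 39) = 561 - 0.5ps. Setting this equal to supply: 561 - 0.5ps = -141 + 6ps, so ps = 108.
Buyers pay pb = 108 − 39 = 69; q' = -141 + 6·108 = 507.
The subsidy expands output by 507 − 489 = 18 past the efficient level; on those units the gap between marginal cost and willingness to pay runs from 0 up to 39.
DWL = ½ × 39 × 18 = 351.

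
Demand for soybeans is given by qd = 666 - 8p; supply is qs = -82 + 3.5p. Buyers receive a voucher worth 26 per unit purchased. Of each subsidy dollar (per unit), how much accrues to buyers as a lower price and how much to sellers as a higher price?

Pre-subsidy: 666 - 8p = -82 + 3.5p gives p* = 1496/23, q* = 3350/23.
With the rebate, buyers effectively pay pb = ps − 26, where ps is the price sellers receive.
Demand in terms of ps becomes qd = 666 − 8(ps − 26) = 874 - 8ps. Setting this equal to supply: 874 - 8ps = -82 + 3.5ps, so ps = 1912/23.
Buyers pay pb = 1912/23 − 26 = 1314/23; q' = -82 + 3.5·(1912/23) = 4806/23.
Buyers' price falls by p* − pb = 1496/23 − 1314/23 = 182/23; sellers' price rises by ps − p* = 1912/23 − 1496/23 = 416/23.

Buyers gain 182/23 per unit; sellers gain 416/23 per unit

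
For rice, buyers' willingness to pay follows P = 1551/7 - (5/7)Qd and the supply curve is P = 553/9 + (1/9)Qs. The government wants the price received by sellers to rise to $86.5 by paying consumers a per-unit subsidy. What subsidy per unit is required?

Required subsidy s = $26 per unit

At a seller price of 86.5, quantity supplied is -553 + 9·86.5 = 225.5.
Buyers absorb 225.5 only when they pay Pb = 1551/7 − (5/7)·225.5 = 60.5.
s = Ps − Pb = 86.5 − 60.5 = 26.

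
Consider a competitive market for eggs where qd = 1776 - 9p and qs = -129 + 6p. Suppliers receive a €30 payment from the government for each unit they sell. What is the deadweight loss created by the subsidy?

Deadweight loss = €1620

Pre-subsidy: 1776 - 9p = -129 + 6p gives p* = 127, q* = 633.
With the subsidy, sellers receive ps = pb + 30 for each unit, where pb is the price buyers pay.
Supply in terms of pb becomes qs = -129 + 6(pb + 30) = 51 + 6pb. Setting this equal to demand: 1776 - 9pb = 51 + 6pb, so pb = 115.
Sellers receive ps = 115 + 30 = 145; q' = 1776 − 9·115 = 741.
The subsidy expands output by 741 − 633 = 108 past the efficient level; on those units the gap between marginal cost and willingness to pay runs from 0 up to 30.
DWL = ½ × 30 × 108 = 1620.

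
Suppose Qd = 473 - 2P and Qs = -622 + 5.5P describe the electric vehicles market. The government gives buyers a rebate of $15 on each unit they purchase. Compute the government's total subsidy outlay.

Pre-subsidy: 473 - 2P = -622 + 5.5P gives P* = 146, Q* = 181.
With the rebate, buyers effectively pay Pb = Ps − 15, where Ps is the price sellers receive.
Demand in terms of Ps becomes Qd = 473 − 2(Ps − 15) = 503 - 2Ps. Setting this equal to supply: 503 - 2Ps = -622 + 5.5Ps, so Ps = 150.
Buyers pay Pb = 150 − 15 = 135; Q' = -622 + 5.5·150 = 203.
Government outlay = subsidy × quantity = 15 × 203 = 3045.

Government cost = $3045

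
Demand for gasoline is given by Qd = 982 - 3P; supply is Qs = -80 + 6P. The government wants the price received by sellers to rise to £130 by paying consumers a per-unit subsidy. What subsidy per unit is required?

Required subsidy s = £36 per unit

At a seller price of 130, quantity supplied is -80 + 6·130 = 700.
Buyers absorb 700 only when they pay Pb with 982 − 3·Pb = 700, i.e. Pb = 94.
s = Ps − Pb = 130 − 94 = 36.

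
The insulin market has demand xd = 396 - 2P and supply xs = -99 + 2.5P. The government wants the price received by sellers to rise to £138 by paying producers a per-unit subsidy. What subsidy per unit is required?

At a seller price of 138, quantity supplied is -99 + 2.5·138 = 246.
Buyers absorb 246 only when they pay Pb with 396 − 2·Pb = 246, i.e. Pb = 75.
s = Ps − Pb = 138 − 75 = 63.

Required subsidy s = £63 per unit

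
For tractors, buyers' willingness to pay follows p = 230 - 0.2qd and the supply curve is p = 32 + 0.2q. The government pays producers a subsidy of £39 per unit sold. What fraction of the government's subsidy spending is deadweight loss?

Pre-subsidy: 230 - 0.2q = 32 + 0.2q gives q* = 495 and p* = 131.
With the subsidy, sellers receive ps = pb + 39 for each unit, where pb is the price buyers pay.
On the curves, pb = 230 - 0.2q and ps = 32 + 0.2q; the wedge ps − pb = 39 gives 32 + 0.2q − (230 - 0.2q) = 39, so q' = 592.5.
Then pb = 230 − 0.2·592.5 = 111.5 and ps = 32 + 0.2·592.5 = 150.5.
ΔCS = ½(495 + 592.5)(131 − 111.5) = 10603.125; ΔPS = ½(495 + 592.5)(150.5 − 131) = 10603.125.
Government spending = 39 × 592.5 = 23107.5.
DWL = ½ × 39 × (592.5 − 495) = 1901.25; fraction = 1901.25 / 23107.5 = 13/158.

DWL / government spending = 13/158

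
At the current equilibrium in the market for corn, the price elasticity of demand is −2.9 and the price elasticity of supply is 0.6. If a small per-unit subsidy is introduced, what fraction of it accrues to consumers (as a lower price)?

Consumer share = 6/35

For a small subsidy around the equilibrium, the benefit split depends on the relative slopes, which at a point are proportional to the elasticities.
Buyer share = εs/(εs + |εd|) = 0.6/(0.6 + 2.9) = 6/35; seller share = |εd|/(εs + |εd|) = 29/35.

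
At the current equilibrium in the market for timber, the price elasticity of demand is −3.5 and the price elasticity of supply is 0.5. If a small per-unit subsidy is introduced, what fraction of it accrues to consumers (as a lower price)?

Consumer share = 0.125

For a small subsidy around the equilibrium, the benefit split depends on the relative slopes, which at a point are proportional to the elasticities.
Buyer share = εs/(εs + |εd|) = 0.5/(0.5 + 3.5) = 0.125; seller share = |εd|/(εs + |εd|) = 0.875.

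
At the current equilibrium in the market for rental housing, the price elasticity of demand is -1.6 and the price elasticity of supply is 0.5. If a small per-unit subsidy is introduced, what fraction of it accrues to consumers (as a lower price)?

Consumer share = 5/21

For a small subsidy around the equilibrium, the benefit split depends on the relative slopes, which at a point are proportional to the elasticities.
Buyer share = εs/(εs + |εd|) = 0.5/(0.5 + 1.6) = 5/21; seller share = |εd|/(εs + |εd|) = 16/21.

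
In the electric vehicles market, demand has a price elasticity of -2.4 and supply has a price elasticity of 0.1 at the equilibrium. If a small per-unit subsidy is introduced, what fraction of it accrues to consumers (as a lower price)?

Consumer share = 0.04

For a small subsidy around the equilibrium, the benefit split depends on the relative slopes, which at a point are proportional to the elasticities.
Buyer share = εs/(εs + |εd|) = 0.1/(0.1 + 2.4) = 0.04; seller share = |εd|/(εs + |εd|) = 0.96.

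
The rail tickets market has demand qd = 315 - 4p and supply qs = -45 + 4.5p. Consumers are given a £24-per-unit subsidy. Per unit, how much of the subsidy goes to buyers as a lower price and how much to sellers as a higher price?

Pre-subsidy: 315 - 4p = -45 + 4.5p gives p* = 720/17, q* = 2475/17.
With the rebate, buyers effectively pay pb = ps − 24, where ps is the price sellers receive.
Demand in terms of ps becomes qd = 315 − 4(ps − 24) = 411 - 4ps. Setting this equal to supply: 411 - 4ps = -45 + 4.5ps, so ps = 912/17.
Buyers pay pb = 912/17 − 24 = 504/17; q' = -45 + 4.5·(912/17) = 3339/17.
Buyers' price falls by p* − pb = 720/17 − 504/17 = 216/17; sellers' price rises by ps − p* = 912/17 − 720/17 = 192/17.

Buyers gain 216/17 per unit; sellers gain 192/17 per unit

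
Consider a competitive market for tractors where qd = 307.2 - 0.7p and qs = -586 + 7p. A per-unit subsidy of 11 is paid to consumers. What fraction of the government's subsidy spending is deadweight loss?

DWL / government spending = 7/466

Pre-subsidy: 307.2 - 0.7p = -586 + 7p gives p* = 116, q* = 226.
With the rebate, buyers effectively pay pb = ps − 11, where ps is the price sellers receive.
Demand in terms of ps becomes qd = 307.2 − 0.7(ps − 11) = 314.9 - 0.7ps. Setting this equal to supply: 314.9 - 0.7ps = -586 + 7ps, so ps = 117.
Buyers pay pb = 117 − 11 = 106; q' = -586 + 7·117 = 233.
ΔCS = ½(226 + 233)(116 − 106) = 2295; ΔPS = ½(226 + 233)(117 − 116) = 229.5.
Government spending = 11 × 233 = 2563.
DWL = ½ × 11 × (233 − 226) = 38.5; fraction = 38.5 / 2563 = 7/466.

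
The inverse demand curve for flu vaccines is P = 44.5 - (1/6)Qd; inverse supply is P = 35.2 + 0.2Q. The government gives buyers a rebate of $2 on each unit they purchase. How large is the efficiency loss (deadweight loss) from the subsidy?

Pre-subsidy: 44.5 - (1/6)Q = 35.2 + 0.2Q gives Q* = 279/11 and P* = 443/11.
With the rebate, buyers effectively pay Pb = Ps − 2, where Ps is the price sellers receive.
On the curves, Pb = 44.5 - (1/6)Q and Ps = 35.2 + 0.2Q; the wedge Ps − Pb = 2 gives 35.2 + 0.2Q − (44.5 - (1/6)Q) = 2, so Q' = 339/11.
Then Pb = 44.5 − (1/6)·(339/11) = 433/11 and Ps = 35.2 + 0.2·(339/11) = 455/11.
The subsidy expands output by 339/11 − 279/11 = 60/11 past the efficient level; on those units the gap between marginal cost and willingness to pay runs from 0 up to 2.
DWL = ½ × 2 × 60/11 = 60/11.

Deadweight loss = 60/11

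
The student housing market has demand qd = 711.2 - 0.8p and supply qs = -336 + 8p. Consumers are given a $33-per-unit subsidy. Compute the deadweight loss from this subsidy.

Deadweight loss = $396

Pre-subsidy: 711.2 - 0.8p = -336 + 8p gives p* = 119, q* = 616.
With the rebate, buyers effectively pay pb = ps − 33, where ps is the price sellers receive.
Demand in terms of ps becomes qd = 711.2 − 0.8(ps − 33) = 737.6 - 0.8ps. Setting this equal to supply: 737.6 - 0.8ps = -336 + 8ps, so ps = 122.
Buyers pay pb = 122 − 33 = 89; q' = -336 + 8·122 = 640.
The subsidy expands output by 640 − 616 = 24 past the efficient level; on those units the gap between marginal cost and willingness to pay runs from 0 up to 33.
DWL = ½ × 33 × 24 = 396.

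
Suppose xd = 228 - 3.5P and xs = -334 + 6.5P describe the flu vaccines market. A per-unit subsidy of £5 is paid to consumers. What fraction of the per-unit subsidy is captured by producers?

Pre-subsidy: 228 - 3.5P = -334 + 6.5P gives P* = 56.2, x* = 31.3.
With the rebate, buyers effectively pay Pb = Ps − 5, where Ps is the price sellers receive.
Demand in terms of Ps becomes xd = 228 − 3.5(Ps − 5) = 245.5 - 3.5Ps. Setting this equal to supply: 245.5 - 3.5Ps = -334 + 6.5Ps, so Ps = 57.95.
Buyers pay Pb = 57.95 − 5 = 52.95; x' = -334 + 6.5·57.95 = 42.675.
Buyers' price falls by P* − Pb = 56.2 − 52.95 = 3.25; sellers' price rises by Ps − P* = 57.95 − 56.2 = 1.75.
So producers capture 1.75/5 = 0.35 of each unit of subsidy.

Producer share = 0.35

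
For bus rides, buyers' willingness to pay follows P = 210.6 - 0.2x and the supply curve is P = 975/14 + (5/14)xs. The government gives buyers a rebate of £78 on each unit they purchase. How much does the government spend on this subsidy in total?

Pre-subsidy: 210.6 - 0.2x = 975/14 + (5/14)x gives x* = 253 and P* = 160.
With the rebate, buyers effectively pay Pb = Ps − 78, where Ps is the price sellers receive.
On the curves, Pb = 210.6 - 0.2x and Ps = 975/14 + (5/14)x; the wedge Ps − Pb = 78 gives 975/14 + (5/14)x − (210.6 - 0.2x) = 78, so x' = 393.
Then Pb = 210.6 − 0.2·393 = 132 and Ps = 975/14 + (5/14)·393 = 210.
Government outlay = subsidy × quantity = 78 × 393 = 30654.

Government cost = £30654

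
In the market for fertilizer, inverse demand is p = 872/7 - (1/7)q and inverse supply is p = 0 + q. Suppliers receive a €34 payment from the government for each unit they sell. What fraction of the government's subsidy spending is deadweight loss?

Pre-subsidy: 872/7 - (1/7)q = 0 + q gives q* = 109 and p* = 109.
With the subsidy, sellers receive ps = pb + 34 for each unit, where pb is the price buyers pay.
On the curves, pb = 872/7 - (1/7)q and ps = 0 + q; the wedge ps − pb = 34 gives 0 + q − (872/7 - (1/7)q) = 34, so q' = 138.75.
Then pb = 872/7 − (1/7)·138.75 = 104.75 and ps = 0 + 1·138.75 = 138.75.
ΔCS = ½(109 + 138.75)(109 − 104.75) = 526.46875; ΔPS = ½(109 + 138.75)(138.75 − 109) = 3685.28125.
Government spending = 34 × 138.75 = 4717.5.
DWL = ½ × 34 × (138.75 − 109) = 505.75; fraction = 505.75 / 4717.5 = 119/1110.

DWL / government spending = 119/1110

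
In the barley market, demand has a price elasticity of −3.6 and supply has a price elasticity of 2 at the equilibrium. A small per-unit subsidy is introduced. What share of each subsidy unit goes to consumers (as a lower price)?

Consumer share = 5/14

For a small subsidy around the equilibrium, the benefit split depends on the relative slopes, which at a point are proportional to the elasticities.
Buyer share = εs/(εs + |εd|) = 2/(2 + 3.6) = 5/14; seller share = |εd|/(εs + |εd|) = 9/14.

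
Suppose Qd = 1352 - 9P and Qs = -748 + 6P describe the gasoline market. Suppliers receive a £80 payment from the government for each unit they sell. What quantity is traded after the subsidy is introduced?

Q' = 380

Pre-subsidy: 1352 - 9P = -748 + 6P gives P* = 140, Q* = 92.
With the subsidy, sellers receive Ps = Pb + 80 for each unit, where Pb is the price buyers pay.
Supply in terms of Pb becomes Qs = -748 + 6(Pb + 80) = -268 + 6Pb. Setting this equal to demand: 1352 - 9Pb = -268 + 6Pb, so Pb = 108.
Sellers receive Ps = 108 + 80 = 188; Q' = 1352 − 9·108 = 380.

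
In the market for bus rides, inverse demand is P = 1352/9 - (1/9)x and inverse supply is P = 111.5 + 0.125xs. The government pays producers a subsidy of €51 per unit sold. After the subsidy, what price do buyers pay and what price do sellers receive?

Buyers pay €108; sellers receive €159

Pre-subsidy: 1352/9 - (1/9)x = 111.5 + 0.125x gives x* = 164 and P* = 132.
With the subsidy, sellers receive Ps = Pb + 51 for each unit, where Pb is the price buyers pay.
On the curves, Pb = 1352/9 - (1/9)x and Ps = 111.5 + 0.125x; the wedge Ps − Pb = 51 gives 111.5 + 0.125x − (1352/9 - (1/9)x) = 51, so x' = 380.
Then Pb = 1352/9 − (1/9)·380 = 108 and Ps = 111.5 + 0.125·380 = 159.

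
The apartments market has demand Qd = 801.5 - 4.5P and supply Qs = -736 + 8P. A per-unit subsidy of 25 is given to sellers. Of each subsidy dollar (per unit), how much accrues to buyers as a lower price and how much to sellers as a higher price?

Pre-subsidy: 801.5 - 4.5P = -736 + 8P gives P* = 123, Q* = 248.
With the subsidy, sellers receive Ps = Pb + 25 for each unit, where Pb is the price buyers pay.
Supply in terms of Pb becomes Qs = -736 + 8(Pb + 25) = -536 + 8Pb. Setting this equal to demand: 801.5 - 4.5Pb = -536 + 8Pb, so Pb = 107.
Sellers receive Ps = 107 + 25 = 132; Q' = 801.5 − 4.5·107 = 320.
Buyers' price falls by P* − Pb = 123 − 107 = 16; sellers' price rises by Ps − P* = 132 − 123 = 9.

Buyers gain 16 per unit; sellers gain 9 per unit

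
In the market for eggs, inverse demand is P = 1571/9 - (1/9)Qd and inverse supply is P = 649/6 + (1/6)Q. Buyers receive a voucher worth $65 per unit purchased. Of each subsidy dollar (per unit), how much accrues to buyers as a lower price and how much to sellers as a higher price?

Buyers gain $26 per unit; sellers gain $39 per unit

Pre-subsidy: 1571/9 - (1/9)Q = 649/6 + (1/6)Q gives Q* = 239 and P* = 148.
With the rebate, buyers effectively pay Pb = Ps − 65, where Ps is the price sellers receive.
On the curves, Pb = 1571/9 - (1/9)Q and Ps = 649/6 + (1/6)Q; the wedge Ps − Pb = 65 gives 649/6 + (1/6)Q − (1571/9 - (1/9)Q) = 65, so Q' = 473.
Then Pb = 1571/9 − (1/9)·473 = 122 and Ps = 649/6 + (1/6)·473 = 187.
Buyers' price falls by P* − Pb = 148 − 122 = 26; sellers' price rises by Ps − P* = 187 − 148 = 39.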